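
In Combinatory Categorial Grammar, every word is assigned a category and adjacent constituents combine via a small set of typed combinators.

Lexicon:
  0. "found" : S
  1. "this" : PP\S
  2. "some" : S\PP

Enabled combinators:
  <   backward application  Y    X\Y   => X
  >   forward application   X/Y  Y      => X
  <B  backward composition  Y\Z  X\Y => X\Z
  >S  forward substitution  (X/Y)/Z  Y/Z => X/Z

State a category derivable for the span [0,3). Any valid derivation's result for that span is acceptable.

[0,3] S   <
  [0,2] PP   <
    [0,1] "found" : S
    [1,2] "this" : PP\S
  [2,3] "some" : S\PP

S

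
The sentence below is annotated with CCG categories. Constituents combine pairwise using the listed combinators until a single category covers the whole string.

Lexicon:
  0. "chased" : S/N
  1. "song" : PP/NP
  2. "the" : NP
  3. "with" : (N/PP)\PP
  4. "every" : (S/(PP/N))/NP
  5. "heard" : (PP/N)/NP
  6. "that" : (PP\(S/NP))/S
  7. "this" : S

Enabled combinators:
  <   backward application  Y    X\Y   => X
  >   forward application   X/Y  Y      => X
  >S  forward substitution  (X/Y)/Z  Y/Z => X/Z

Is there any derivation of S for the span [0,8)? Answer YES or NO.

YES

[0,8] S   >
  [0,1] "chased" : S/N
  [1,8] N   >
    [1,4] N/PP   <
      [1,3] PP   >
        [1,2] "song" : PP/NP
        [2,3] "the" : NP
      [3,4] "with" : (N/PP)\PP
    [4,8] PP   <
      [4,6] S/NP   >S
        [4,5] "every" : (S/(PP/N))/NP
        [5,6] "heard" : (PP/N)/NP
      [6,8] PP\(S/NP)   >
        [6,7] "that" : (PP\(S/NP))/S
        [7,8] "this" : S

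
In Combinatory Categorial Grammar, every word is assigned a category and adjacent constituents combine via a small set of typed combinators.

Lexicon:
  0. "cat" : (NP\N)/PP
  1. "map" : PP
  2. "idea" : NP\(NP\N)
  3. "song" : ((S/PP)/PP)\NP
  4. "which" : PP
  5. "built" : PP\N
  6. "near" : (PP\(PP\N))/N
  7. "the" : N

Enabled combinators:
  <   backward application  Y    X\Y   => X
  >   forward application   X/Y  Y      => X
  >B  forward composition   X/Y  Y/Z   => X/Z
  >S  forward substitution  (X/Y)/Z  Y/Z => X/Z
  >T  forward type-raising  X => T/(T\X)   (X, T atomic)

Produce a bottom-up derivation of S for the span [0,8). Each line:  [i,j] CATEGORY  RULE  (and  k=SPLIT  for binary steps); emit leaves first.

[0,8] S   >
  [0,5] S/PP   >
    [0,4] (S/PP)/PP   <
      [0,3] NP   <
        [0,2] NP\N   >
          [0,1] "cat" : (NP\N)/PP
          [1,2] "map" : PP
        [2,3] "idea" : NP\(NP\N)
      [3,4] "song" : ((S/PP)/PP)\NP
    [4,5] "which" : PP
  [5,8] PP   <
    [5,6] "built" : PP\N
    [6,8] PP\(PP\N)   >
      [6,7] "near" : (PP\(PP\N))/N
      [7,8] "the" : N

[0,1] (NP\N)/PP  lex  "cat"
[1,2] PP  lex  "map"
[0,2] NP\N  >  k=1
[2,3] NP\(NP\N)  lex  "idea"
[0,3] NP  <  k=2
[3,4] ((S/PP)/PP)\NP  lex  "song"
[0,4] (S/PP)/PP  <  k=3
[4,5] PP  lex  "which"
[0,5] S/PP  >  k=4
[5,6] PP\N  lex  "built"
[6,7] (PP\(PP\N))/N  lex  "near"
[7,8] N  lex  "the"
[6,8] PP\(PP\N)  >  k=7
[5,8] PP  <  k=6
[0,8] S  >  k=5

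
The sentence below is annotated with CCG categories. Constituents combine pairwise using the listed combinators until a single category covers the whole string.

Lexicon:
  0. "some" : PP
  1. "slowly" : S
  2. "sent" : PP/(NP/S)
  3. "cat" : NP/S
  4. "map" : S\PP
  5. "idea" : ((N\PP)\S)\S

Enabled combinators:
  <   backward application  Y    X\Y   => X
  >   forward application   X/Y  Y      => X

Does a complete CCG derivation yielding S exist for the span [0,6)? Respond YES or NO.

PP S PP/(NP/S) NP/S S\PP ((N\PP)\S)\S
CKY chart[0,6] = {N}; S ∉ chart

NO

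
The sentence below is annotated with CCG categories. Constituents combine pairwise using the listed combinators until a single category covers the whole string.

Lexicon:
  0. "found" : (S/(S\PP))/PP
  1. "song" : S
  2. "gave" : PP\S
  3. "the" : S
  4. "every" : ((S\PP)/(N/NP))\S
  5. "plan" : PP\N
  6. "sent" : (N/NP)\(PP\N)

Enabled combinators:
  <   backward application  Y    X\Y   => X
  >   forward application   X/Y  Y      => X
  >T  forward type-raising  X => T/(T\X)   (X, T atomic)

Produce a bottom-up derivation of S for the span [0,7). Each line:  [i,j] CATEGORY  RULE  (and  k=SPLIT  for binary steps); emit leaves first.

[0,1] (S/(S\PP))/PP  lex  "found"
[1,2] S  lex  "song"
[1,2] PP/(PP\S)  >T
[2,3] PP\S  lex  "gave"
[1,3] PP  >  k=2
[0,3] S/(S\PP)  >  k=1
[3,4] S  lex  "the"
[4,5] ((S\PP)/(N/NP))\S  lex  "every"
[3,5] (S\PP)/(N/NP)  <  k=4
[5,6] PP\N  lex  "plan"
[6,7] (N/NP)\(PP\N)  lex  "sent"
[5,7] N/NP  <  k=6
[3,7] S\PP  >  k=5
[0,7] S  >  k=3

[0,7] S   >
  [0,3] S/(S\PP)   >
    [0,1] "found" : (S/(S\PP))/PP
    [1,3] PP   >
      [1,2] PP/(PP\S)   >T
        [1,2] "song" : S
      [2,3] "gave" : PP\S
  [3,7] S\PP   >
    [3,5] (S\PP)/(N/NP)   <
      [3,4] "the" : S
      [4,5] "every" : ((S\PP)/(N/NP))\S
    [5,7] N/NP   <
      [5,6] "plan" : PP\N
      [6,7] "sent" : (N/NP)\(PP\N)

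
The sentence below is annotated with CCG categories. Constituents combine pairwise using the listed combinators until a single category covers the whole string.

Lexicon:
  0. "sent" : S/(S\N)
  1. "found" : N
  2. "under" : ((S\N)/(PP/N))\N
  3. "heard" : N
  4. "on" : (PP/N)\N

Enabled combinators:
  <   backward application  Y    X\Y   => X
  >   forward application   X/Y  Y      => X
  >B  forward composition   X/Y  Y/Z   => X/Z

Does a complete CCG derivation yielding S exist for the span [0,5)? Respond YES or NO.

[0,5] S   >
  [0,1] "sent" : S/(S\N)
  [1,5] S\N   >
    [1,3] (S\N)/(PP/N)   <
      [1,2] "found" : N
      [2,3] "under" : ((S\N)/(PP/N))\N
    [3,5] PP/N   <
      [3,4] "heard" : N
      [4,5] "on" : (PP/N)\N

YES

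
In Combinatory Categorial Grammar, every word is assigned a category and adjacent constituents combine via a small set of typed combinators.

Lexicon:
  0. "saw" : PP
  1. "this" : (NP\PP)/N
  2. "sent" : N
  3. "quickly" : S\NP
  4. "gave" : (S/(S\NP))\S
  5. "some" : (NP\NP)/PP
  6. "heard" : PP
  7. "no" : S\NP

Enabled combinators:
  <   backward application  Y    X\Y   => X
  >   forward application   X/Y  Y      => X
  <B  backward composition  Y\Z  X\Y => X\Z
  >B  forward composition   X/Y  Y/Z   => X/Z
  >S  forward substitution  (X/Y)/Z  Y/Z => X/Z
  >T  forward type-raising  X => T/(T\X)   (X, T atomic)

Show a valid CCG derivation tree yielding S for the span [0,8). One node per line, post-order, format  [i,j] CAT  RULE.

[0,8] S   >
  [0,5] S/(S\NP)   <
    [0,4] S   <
      [0,3] NP   <
        [0,1] "saw" : PP
        [1,3] NP\PP   >
          [1,2] "this" : (NP\PP)/N
          [2,3] "sent" : N
      [3,4] "quickly" : S\NP
    [4,5] "gave" : (S/(S\NP))\S
  [5,8] S\NP   <B
    [5,7] NP\NP   >
      [5,6] "some" : (NP\NP)/PP
      [6,7] "heard" : PP
    [7,8] "no" : S\NP

[0,1] PP  lex  "saw"
[1,2] (NP\PP)/N  lex  "this"
[2,3] N  lex  "sent"
[1,3] NP\PP  >  k=2
[0,3] NP  <  k=1
[3,4] S\NP  lex  "quickly"
[0,4] S  <  k=3
[4,5] (S/(S\NP))\S  lex  "gave"
[0,5] S/(S\NP)  <  k=4
[5,6] (NP\NP)/PP  lex  "some"
[6,7] PP  lex  "heard"
[5,7] NP\NP  >  k=6
[7,8] S\NP  lex  "no"
[5,8] S\NP  <B  k=7
[0,8] S  >  k=5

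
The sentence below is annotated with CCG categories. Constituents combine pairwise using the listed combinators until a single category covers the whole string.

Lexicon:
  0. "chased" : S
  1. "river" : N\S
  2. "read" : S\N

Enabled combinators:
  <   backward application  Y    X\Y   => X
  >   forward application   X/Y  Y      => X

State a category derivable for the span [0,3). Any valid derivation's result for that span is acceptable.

[0,3] S   <
  [0,2] N   <
    [0,1] "chased" : S
    [1,2] "river" : N\S
  [2,3] "read" : S\N

S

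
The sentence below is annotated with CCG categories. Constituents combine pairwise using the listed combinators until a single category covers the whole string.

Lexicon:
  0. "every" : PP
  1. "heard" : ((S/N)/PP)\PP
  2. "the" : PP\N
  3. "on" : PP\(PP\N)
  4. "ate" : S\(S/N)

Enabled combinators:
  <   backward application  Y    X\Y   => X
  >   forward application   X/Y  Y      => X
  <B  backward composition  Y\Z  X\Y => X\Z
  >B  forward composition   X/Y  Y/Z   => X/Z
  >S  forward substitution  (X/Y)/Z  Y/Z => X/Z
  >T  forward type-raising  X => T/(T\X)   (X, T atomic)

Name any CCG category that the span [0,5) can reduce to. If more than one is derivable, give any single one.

[0,5] S   <
  [0,4] S/N   >
    [0,2] (S/N)/PP   <
      [0,1] "every" : PP
      [1,2] "heard" : ((S/N)/PP)\PP
    [2,4] PP   <
      [2,3] "the" : PP\N
      [3,4] "on" : PP\(PP\N)
  [4,5] "ate" : S\(S/N)

S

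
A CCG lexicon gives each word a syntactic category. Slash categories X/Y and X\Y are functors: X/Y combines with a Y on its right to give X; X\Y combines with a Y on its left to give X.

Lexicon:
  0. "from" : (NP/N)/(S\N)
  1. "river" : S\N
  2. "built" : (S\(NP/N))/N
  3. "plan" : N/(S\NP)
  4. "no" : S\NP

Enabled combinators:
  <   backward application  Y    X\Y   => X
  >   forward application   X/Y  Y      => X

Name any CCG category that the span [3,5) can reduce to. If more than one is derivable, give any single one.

[0,5] S   <
  [0,2] NP/N   >
    [0,1] "from" : (NP/N)/(S\N)
    [1,2] "river" : S\N
  [2,5] S\(NP/N)   >
    [2,3] "built" : (S\(NP/N))/N
    [3,5] N   >
      [3,4] "plan" : N/(S\NP)
      [4,5] "no" : S\NP

N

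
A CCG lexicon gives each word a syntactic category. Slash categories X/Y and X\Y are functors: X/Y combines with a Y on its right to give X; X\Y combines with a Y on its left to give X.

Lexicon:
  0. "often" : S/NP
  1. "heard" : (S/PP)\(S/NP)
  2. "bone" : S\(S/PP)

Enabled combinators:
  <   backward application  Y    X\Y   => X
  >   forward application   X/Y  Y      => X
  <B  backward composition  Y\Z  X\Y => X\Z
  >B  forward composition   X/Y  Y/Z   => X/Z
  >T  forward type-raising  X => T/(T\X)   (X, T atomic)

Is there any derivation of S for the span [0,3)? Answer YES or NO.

[0,3] S   <
  [0,2] S/PP   <
    [0,1] "often" : S/NP
    [1,2] "heard" : (S/PP)\(S/NP)
  [2,3] "bone" : S\(S/PP)

YES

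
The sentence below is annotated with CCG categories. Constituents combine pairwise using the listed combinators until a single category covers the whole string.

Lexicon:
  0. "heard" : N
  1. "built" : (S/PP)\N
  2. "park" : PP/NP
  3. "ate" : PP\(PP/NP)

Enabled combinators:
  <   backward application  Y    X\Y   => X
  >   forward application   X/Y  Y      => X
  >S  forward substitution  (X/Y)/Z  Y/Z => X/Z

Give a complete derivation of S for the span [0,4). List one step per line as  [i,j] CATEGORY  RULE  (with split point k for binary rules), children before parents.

[0,4] S   >
  [0,2] S/PP   <
    [0,1] "heard" : N
    [1,2] "built" : (S/PP)\N
  [2,4] PP   <
    [2,3] "park" : PP/NP
    [3,4] "ate" : PP\(PP/NP)

[0,1] N  lex  "heard"
[1,2] (S/PP)\N  lex  "built"
[0,2] S/PP  <  k=1
[2,3] PP/NP  lex  "park"
[3,4] PP\(PP/NP)  lex  "ate"
[2,4] PP  <  k=3
[0,4] S  >  k=2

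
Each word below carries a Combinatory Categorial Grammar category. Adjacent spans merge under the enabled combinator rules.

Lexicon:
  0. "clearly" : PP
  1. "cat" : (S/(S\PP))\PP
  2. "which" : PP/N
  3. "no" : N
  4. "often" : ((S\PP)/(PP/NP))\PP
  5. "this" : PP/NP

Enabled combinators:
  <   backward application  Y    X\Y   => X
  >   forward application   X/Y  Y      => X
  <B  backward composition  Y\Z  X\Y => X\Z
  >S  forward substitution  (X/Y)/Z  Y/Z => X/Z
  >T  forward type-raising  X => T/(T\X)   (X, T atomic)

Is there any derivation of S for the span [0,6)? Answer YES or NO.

[0,6] S   >
  [0,2] S/(S\PP)   <
    [0,1] "clearly" : PP
    [1,2] "cat" : (S/(S\PP))\PP
  [2,6] S\PP   >
    [2,5] (S\PP)/(PP/NP)   <
      [2,4] PP   >
        [2,3] "which" : PP/N
        [3,4] "no" : N
      [4,5] "often" : ((S\PP)/(PP/NP))\PP
    [5,6] "this" : PP/NP

YES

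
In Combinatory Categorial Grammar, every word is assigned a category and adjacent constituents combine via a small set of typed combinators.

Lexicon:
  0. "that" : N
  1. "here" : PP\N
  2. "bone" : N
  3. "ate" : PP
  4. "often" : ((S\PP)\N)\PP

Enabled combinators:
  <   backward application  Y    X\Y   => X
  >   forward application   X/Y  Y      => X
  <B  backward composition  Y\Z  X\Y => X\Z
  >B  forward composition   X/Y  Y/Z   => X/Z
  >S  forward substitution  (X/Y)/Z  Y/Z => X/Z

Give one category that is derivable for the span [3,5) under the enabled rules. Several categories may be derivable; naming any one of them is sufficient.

(S\PP)\N

[0,5] S   <
  [0,2] PP   <
    [0,1] "that" : N
    [1,2] "here" : PP\N
  [2,5] S\PP   <
    [2,3] "bone" : N
    [3,5] (S\PP)\N   <
      [3,4] "ate" : PP
      [4,5] "often" : ((S\PP)\N)\PP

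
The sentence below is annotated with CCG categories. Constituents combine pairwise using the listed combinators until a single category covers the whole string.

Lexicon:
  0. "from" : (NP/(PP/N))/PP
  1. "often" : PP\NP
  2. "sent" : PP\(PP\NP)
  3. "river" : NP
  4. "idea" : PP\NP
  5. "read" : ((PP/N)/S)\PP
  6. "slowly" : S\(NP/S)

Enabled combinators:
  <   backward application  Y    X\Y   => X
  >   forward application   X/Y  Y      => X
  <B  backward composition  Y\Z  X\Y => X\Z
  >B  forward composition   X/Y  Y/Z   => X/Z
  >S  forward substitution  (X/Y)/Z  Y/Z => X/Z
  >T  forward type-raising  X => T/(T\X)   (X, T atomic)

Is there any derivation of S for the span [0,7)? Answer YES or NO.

YES

[0,7] S   <
  [0,6] NP/S   >B
    [0,3] NP/(PP/N)   >
      [0,1] "from" : (NP/(PP/N))/PP
      [1,3] PP   <
        [1,2] "often" : PP\NP
        [2,3] "sent" : PP\(PP\NP)
    [3,6] (PP/N)/S   <
      [3,5] PP   <
        [3,4] "river" : NP
        [4,5] "idea" : PP\NP
      [5,6] "read" : ((PP/N)/S)\PP
  [6,7] "slowly" : S\(NP/S)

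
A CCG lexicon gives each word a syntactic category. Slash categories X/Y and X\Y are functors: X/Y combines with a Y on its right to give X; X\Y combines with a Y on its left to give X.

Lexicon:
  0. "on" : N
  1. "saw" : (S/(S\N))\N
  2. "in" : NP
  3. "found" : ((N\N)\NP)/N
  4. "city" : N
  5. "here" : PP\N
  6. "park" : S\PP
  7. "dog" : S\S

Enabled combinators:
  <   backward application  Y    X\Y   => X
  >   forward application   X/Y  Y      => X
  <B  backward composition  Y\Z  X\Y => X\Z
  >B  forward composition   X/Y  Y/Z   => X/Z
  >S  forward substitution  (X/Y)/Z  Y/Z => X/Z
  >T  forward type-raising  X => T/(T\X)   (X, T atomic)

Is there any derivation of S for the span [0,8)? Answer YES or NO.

YES

[0,8] S   >
  [0,2] S/(S\N)   <
    [0,1] "on" : N
    [1,2] "saw" : (S/(S\N))\N
  [2,8] S\N   <B
    [2,5] N\N   <
      [2,3] "in" : NP
      [3,5] (N\N)\NP   >
        [3,4] "found" : ((N\N)\NP)/N
        [4,5] "city" : N
    [5,8] S\N   <B
      [5,6] "here" : PP\N
      [6,8] S\PP   <B
        [6,7] "park" : S\PP
        [7,8] "dog" : S\S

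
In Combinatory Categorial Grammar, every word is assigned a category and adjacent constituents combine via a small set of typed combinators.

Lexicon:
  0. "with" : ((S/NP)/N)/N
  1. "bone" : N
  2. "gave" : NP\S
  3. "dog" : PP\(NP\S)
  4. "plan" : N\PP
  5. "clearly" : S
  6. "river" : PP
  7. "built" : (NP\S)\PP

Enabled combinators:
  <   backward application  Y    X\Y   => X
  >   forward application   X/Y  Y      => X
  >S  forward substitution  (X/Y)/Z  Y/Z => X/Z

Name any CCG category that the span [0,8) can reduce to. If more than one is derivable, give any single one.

S

[0,8] S   >
  [0,5] S/NP   >
    [0,2] (S/NP)/N   >
      [0,1] "with" : ((S/NP)/N)/N
      [1,2] "bone" : N
    [2,5] N   <
      [2,4] PP   <
        [2,3] "gave" : NP\S
        [3,4] "dog" : PP\(NP\S)
      [4,5] "plan" : N\PP
  [5,8] NP   <
    [5,6] "clearly" : S
    [6,8] NP\S   <
      [6,7] "river" : PP
      [7,8] "built" : (NP\S)\PP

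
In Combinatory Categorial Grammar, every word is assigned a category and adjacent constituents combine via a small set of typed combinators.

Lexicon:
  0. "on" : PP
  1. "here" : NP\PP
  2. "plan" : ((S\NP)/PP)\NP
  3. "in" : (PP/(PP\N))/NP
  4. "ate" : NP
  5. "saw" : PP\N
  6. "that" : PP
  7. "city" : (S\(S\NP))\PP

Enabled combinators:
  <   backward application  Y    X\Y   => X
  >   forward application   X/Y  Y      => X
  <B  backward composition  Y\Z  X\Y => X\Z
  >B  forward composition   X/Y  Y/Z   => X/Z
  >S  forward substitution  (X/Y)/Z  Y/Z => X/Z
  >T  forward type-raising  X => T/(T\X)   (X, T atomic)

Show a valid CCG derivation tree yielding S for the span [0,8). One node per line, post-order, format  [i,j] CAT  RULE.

[0,8] S   <
  [0,6] S\NP   >
    [0,3] (S\NP)/PP   <
      [0,2] NP   >
        [0,1] NP/(NP\PP)   >T
          [0,1] "on" : PP
        [1,2] "here" : NP\PP
      [2,3] "plan" : ((S\NP)/PP)\NP
    [3,6] PP   >
      [3,5] PP/(PP\N)   >
        [3,4] "in" : (PP/(PP\N))/NP
        [4,5] "ate" : NP
      [5,6] "saw" : PP\N
  [6,8] S\(S\NP)   <
    [6,7] "that" : PP
    [7,8] "city" : (S\(S\NP))\PP

[0,1] PP  lex  "on"
[0,1] NP/(NP\PP)  >T
[1,2] NP\PP  lex  "here"
[0,2] NP  >  k=1
[2,3] ((S\NP)/PP)\NP  lex  "plan"
[0,3] (S\NP)/PP  <  k=2
[3,4] (PP/(PP\N))/NP  lex  "in"
[4,5] NP  lex  "ate"
[3,5] PP/(PP\N)  >  k=4
[5,6] PP\N  lex  "saw"
[3,6] PP  >  k=5
[0,6] S\NP  >  k=3
[6,7] PP  lex  "that"
[7,8] (S\(S\NP))\PP  lex  "city"
[6,8] S\(S\NP)  <  k=7
[0,8] S  <  k=6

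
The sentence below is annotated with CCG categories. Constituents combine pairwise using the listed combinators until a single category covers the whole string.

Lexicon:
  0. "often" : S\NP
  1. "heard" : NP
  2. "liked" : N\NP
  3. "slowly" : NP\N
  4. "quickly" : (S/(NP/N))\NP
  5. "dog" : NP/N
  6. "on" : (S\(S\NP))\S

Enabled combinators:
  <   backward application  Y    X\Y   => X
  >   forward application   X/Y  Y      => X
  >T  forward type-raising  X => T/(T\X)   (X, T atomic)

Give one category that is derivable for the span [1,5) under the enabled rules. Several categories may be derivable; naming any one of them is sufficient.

S/(NP/N)

[0,7] S   <
  [0,1] "often" : S\NP
  [1,7] S\(S\NP)   <
    [1,6] S   >
      [1,5] S/(NP/N)   <
        [1,4] NP   <
          [1,3] N   >
            [1,2] N/(N\NP)   >T
              [1,2] "heard" : NP
            [2,3] "liked" : N\NP
          [3,4] "slowly" : NP\N
        [4,5] "quickly" : (S/(NP/N))\NP
      [5,6] "dog" : NP/N
    [6,7] "on" : (S\(S\NP))\S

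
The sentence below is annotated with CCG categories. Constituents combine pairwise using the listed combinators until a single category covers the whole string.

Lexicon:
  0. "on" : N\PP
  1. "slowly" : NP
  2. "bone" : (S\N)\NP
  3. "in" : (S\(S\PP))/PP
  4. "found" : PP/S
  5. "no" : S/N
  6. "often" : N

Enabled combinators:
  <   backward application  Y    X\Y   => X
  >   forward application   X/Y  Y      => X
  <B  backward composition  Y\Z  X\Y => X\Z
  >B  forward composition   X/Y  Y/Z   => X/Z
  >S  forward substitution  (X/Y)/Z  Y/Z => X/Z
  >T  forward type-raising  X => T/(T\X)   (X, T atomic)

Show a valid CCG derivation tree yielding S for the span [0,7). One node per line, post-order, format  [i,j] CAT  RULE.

[0,1] N\PP  lex  "on"
[1,2] NP  lex  "slowly"
[2,3] (S\N)\NP  lex  "bone"
[1,3] S\N  <  k=2
[0,3] S\PP  <B  k=1
[3,4] (S\(S\PP))/PP  lex  "in"
[4,5] PP/S  lex  "found"
[5,6] S/N  lex  "no"
[6,7] N  lex  "often"
[5,7] S  >  k=6
[4,7] PP  >  k=5
[3,7] S\(S\PP)  >  k=4
[0,7] S  <  k=3

[0,7] S   <
  [0,3] S\PP   <B
    [0,1] "on" : N\PP
    [1,3] S\N   <
      [1,2] "slowly" : NP
      [2,3] "bone" : (S\N)\NP
  [3,7] S\(S\PP)   >
    [3,4] "in" : (S\(S\PP))/PP
    [4,7] PP   >
      [4,5] "found" : PP/S
      [5,7] S   >
        [5,6] "no" : S/N
        [6,7] "often" : N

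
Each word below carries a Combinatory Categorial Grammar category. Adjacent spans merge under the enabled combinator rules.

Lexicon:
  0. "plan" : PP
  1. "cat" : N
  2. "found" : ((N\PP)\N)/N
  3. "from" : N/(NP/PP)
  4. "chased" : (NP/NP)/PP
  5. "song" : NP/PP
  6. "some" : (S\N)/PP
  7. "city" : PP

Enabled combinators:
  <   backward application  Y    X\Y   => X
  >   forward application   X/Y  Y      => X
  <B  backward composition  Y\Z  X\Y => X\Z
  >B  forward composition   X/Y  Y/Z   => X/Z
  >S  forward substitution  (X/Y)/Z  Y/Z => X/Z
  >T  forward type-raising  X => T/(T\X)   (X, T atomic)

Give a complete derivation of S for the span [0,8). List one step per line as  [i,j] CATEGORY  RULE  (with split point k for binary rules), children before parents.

[0,8] S   <
  [0,6] N   >
    [0,1] N/(N\PP)   >T
      [0,1] "plan" : PP
    [1,6] N\PP   <
      [1,2] "cat" : N
      [2,6] (N\PP)\N   >
        [2,3] "found" : ((N\PP)\N)/N
        [3,6] N   >
          [3,4] "from" : N/(NP/PP)
          [4,6] NP/PP   >S
            [4,5] "chased" : (NP/NP)/PP
            [5,6] "song" : NP/PP
  [6,8] S\N   >
    [6,7] "some" : (S\N)/PP
    [7,8] "city" : PP

[0,1] PP  lex  "plan"
[0,1] N/(N\PP)  >T
[1,2] N  lex  "cat"
[2,3] ((N\PP)\N)/N  lex  "found"
[3,4] N/(NP/PP)  lex  "from"
[4,5] (NP/NP)/PP  lex  "chased"
[5,6] NP/PP  lex  "song"
[4,6] NP/PP  >S  k=5
[3,6] N  >  k=4
[2,6] (N\PP)\N  >  k=3
[1,6] N\PP  <  k=2
[0,6] N  >  k=1
[6,7] (S\N)/PP  lex  "some"
[7,8] PP  lex  "city"
[6,8] S\N  >  k=7
[0,8] S  <  k=6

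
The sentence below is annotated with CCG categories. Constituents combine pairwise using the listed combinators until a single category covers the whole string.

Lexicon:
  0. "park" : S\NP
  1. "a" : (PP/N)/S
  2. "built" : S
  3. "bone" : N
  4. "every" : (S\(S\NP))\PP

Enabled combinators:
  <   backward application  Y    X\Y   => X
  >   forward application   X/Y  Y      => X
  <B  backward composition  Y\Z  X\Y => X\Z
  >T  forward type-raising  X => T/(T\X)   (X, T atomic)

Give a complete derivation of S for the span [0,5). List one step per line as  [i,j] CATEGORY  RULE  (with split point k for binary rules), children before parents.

[0,5] S   <
  [0,1] "park" : S\NP
  [1,5] S\(S\NP)   <
    [1,4] PP   >
      [1,3] PP/N   >
        [1,2] "a" : (PP/N)/S
        [2,3] "built" : S
      [3,4] "bone" : N
    [4,5] "every" : (S\(S\NP))\PP

[0,1] S\NP  lex  "park"
[1,2] (PP/N)/S  lex  "a"
[2,3] S  lex  "built"
[1,3] PP/N  >  k=2
[3,4] N  lex  "bone"
[1,4] PP  >  k=3
[4,5] (S\(S\NP))\PP  lex  "every"
[1,5] S\(S\NP)  <  k=4
[0,5] S  <  k=1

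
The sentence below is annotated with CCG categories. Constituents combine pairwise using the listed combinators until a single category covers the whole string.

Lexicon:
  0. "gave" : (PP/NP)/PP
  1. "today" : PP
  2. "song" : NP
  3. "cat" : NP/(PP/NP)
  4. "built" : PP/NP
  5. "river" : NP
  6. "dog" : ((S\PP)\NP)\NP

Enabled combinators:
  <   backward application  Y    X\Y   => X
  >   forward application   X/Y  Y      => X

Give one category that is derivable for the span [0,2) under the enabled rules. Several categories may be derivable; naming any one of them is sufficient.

[0,7] S   <
  [0,3] PP   >
    [0,2] PP/NP   >
      [0,1] "gave" : (PP/NP)/PP
      [1,2] "today" : PP
    [2,3] "song" : NP
  [3,7] S\PP   <
    [3,5] NP   >
      [3,4] "cat" : NP/(PP/NP)
      [4,5] "built" : PP/NP
    [5,7] (S\PP)\NP   <
      [5,6] "river" : NP
      [6,7] "dog" : ((S\PP)\NP)\NP

PP/NP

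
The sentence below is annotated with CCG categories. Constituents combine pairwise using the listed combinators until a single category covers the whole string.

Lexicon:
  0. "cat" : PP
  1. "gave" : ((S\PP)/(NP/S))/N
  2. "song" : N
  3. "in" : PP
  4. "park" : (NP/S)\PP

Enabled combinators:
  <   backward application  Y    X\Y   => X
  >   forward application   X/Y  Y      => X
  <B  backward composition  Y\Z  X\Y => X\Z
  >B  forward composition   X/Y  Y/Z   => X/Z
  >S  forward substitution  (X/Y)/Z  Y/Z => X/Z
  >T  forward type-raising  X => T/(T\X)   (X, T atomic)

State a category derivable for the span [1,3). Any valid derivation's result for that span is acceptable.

[0,5] S   <
  [0,1] "cat" : PP
  [1,5] S\PP   >
    [1,3] (S\PP)/(NP/S)   >
      [1,2] "gave" : ((S\PP)/(NP/S))/N
      [2,3] "song" : N
    [3,5] NP/S   <
      [3,4] "in" : PP
      [4,5] "park" : (NP/S)\PP

(S\PP)/(NP/S)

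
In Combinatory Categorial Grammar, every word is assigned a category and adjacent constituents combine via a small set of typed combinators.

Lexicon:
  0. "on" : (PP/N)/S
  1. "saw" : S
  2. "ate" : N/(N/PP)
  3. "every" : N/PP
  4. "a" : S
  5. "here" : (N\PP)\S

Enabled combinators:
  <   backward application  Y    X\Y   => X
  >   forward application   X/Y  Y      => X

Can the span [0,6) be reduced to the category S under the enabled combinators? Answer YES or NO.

(PP/N)/S S N/(N/PP) N/PP S (N\PP)\S
CKY chart[0,6] = {N}; S ∉ chart

NO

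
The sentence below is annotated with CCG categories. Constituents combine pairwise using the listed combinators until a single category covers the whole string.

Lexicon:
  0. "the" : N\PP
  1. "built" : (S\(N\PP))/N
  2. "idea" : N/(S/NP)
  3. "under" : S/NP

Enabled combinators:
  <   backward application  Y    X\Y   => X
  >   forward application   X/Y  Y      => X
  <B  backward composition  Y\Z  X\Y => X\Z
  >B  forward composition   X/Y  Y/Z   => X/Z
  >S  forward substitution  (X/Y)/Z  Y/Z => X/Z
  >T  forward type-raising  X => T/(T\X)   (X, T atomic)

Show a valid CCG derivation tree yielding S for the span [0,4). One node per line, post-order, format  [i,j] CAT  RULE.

[0,4] S   <
  [0,1] "the" : N\PP
  [1,4] S\(N\PP)   >
    [1,2] "built" : (S\(N\PP))/N
    [2,4] N   >
      [2,3] "idea" : N/(S/NP)
      [3,4] "under" : S/NP

[0,1] N\PP  lex  "the"
[1,2] (S\(N\PP))/N  lex  "built"
[2,3] N/(S/NP)  lex  "idea"
[3,4] S/NP  lex  "under"
[2,4] N  >  k=3
[1,4] S\(N\PP)  >  k=2
[0,4] S  <  k=1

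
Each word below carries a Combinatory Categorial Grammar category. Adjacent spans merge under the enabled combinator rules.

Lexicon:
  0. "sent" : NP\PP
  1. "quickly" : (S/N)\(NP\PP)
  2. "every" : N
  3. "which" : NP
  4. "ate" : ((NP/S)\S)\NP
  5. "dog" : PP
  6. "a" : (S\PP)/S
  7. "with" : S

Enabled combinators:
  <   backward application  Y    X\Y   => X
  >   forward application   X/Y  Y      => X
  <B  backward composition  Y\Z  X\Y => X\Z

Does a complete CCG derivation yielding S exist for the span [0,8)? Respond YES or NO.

NP\PP (S/N)\(NP\PP) N NP ((NP/S)\S)\NP PP (S\PP)/S S
CKY chart[0,8] = {NP}; S ∉ chart

NO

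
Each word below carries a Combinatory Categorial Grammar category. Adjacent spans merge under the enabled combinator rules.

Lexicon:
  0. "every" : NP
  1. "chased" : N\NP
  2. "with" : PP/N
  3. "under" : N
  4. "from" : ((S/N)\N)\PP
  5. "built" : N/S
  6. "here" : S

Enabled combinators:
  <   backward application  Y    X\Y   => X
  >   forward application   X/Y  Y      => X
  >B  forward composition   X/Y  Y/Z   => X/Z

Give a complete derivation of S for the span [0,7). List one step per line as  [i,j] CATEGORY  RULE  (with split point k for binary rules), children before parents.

[0,7] S   >
  [0,5] S/N   <
    [0,2] N   <
      [0,1] "every" : NP
      [1,2] "chased" : N\NP
    [2,5] (S/N)\N   <
      [2,4] PP   >
        [2,3] "with" : PP/N
        [3,4] "under" : N
      [4,5] "from" : ((S/N)\N)\PP
  [5,7] N   >
    [5,6] "built" : N/S
    [6,7] "here" : S

[0,1] NP  lex  "every"
[1,2] N\NP  lex  "chased"
[0,2] N  <  k=1
[2,3] PP/N  lex  "with"
[3,4] N  lex  "under"
[2,4] PP  >  k=3
[4,5] ((S/N)\N)\PP  lex  "from"
[2,5] (S/N)\N  <  k=4
[0,5] S/N  <  k=2
[5,6] N/S  lex  "built"
[6,7] S  lex  "here"
[5,7] N  >  k=6
[0,7] S  >  k=5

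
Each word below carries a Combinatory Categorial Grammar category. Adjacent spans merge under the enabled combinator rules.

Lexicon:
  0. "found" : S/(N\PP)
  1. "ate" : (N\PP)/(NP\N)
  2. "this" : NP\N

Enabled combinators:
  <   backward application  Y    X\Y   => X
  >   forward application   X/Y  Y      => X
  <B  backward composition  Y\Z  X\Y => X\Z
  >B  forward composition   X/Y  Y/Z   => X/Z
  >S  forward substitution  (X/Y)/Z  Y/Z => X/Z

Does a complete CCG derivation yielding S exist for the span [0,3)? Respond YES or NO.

[0,3] S   >
  [0,1] "found" : S/(N\PP)
  [1,3] N\PP   >
    [1,2] "ate" : (N\PP)/(NP\N)
    [2,3] "this" : NP\N

YES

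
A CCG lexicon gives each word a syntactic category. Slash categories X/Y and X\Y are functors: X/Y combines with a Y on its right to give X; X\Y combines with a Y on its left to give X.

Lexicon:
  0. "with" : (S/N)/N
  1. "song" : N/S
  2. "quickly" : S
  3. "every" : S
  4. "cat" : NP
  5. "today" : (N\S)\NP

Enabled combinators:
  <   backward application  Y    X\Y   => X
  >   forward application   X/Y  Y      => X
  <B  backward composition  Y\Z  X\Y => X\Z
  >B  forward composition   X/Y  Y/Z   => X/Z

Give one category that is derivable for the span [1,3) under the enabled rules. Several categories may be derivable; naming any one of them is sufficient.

[0,6] S   >
  [0,3] S/N   >
    [0,1] "with" : (S/N)/N
    [1,3] N   >
      [1,2] "song" : N/S
      [2,3] "quickly" : S
  [3,6] N   <
    [3,4] "every" : S
    [4,6] N\S   <
      [4,5] "cat" : NP
      [5,6] "today" : (N\S)\NP

N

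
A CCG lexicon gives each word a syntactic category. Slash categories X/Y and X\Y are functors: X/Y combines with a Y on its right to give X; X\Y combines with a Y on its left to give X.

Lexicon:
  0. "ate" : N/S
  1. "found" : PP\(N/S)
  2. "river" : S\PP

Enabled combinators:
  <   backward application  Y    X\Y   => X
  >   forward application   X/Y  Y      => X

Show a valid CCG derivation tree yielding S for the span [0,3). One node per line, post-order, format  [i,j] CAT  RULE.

[0,3] S   <
  [0,2] PP   <
    [0,1] "ate" : N/S
    [1,2] "found" : PP\(N/S)
  [2,3] "river" : S\PP

[0,1] N/S  lex  "ate"
[1,2] PP\(N/S)  lex  "found"
[0,2] PP  <  k=1
[2,3] S\PP  lex  "river"
[0,3] S  <  k=2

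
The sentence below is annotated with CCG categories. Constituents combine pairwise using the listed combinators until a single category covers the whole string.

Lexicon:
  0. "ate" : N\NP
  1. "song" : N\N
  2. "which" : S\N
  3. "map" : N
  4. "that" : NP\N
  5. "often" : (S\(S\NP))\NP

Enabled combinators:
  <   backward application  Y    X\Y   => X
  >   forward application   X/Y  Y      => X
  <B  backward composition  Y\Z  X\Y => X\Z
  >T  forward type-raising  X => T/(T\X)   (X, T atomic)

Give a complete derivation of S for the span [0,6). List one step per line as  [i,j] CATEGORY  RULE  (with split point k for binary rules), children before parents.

[0,1] N\NP  lex  "ate"
[1,2] N\N  lex  "song"
[2,3] S\N  lex  "which"
[1,3] S\N  <B  k=2
[0,3] S\NP  <B  k=1
[3,4] N  lex  "map"
[3,4] NP/(NP\N)  >T
[4,5] NP\N  lex  "that"
[3,5] NP  >  k=4
[5,6] (S\(S\NP))\NP  lex  "often"
[3,6] S\(S\NP)  <  k=5
[0,6] S  <  k=3

[0,6] S   <
  [0,3] S\NP   <B
    [0,1] "ate" : N\NP
    [1,3] S\N   <B
      [1,2] "song" : N\N
      [2,3] "which" : S\N
  [3,6] S\(S\NP)   <
    [3,5] NP   >
      [3,4] NP/(NP\N)   >T
        [3,4] "map" : N
      [4,5] "that" : NP\N
    [5,6] "often" : (S\(S\NP))\NP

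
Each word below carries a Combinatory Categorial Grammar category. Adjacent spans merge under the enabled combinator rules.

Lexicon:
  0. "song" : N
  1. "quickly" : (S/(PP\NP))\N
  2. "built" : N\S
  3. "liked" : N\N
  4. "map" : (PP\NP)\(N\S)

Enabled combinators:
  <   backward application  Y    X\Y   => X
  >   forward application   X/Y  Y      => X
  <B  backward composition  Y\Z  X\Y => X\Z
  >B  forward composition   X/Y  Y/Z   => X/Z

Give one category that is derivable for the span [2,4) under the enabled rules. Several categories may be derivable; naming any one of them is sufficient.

N\S

[0,5] S   >
  [0,2] S/(PP\NP)   <
    [0,1] "song" : N
    [1,2] "quickly" : (S/(PP\NP))\N
  [2,5] PP\NP   <
    [2,4] N\S   <B
      [2,3] "built" : N\S
      [3,4] "liked" : N\N
    [4,5] "map" : (PP\NP)\(N\S)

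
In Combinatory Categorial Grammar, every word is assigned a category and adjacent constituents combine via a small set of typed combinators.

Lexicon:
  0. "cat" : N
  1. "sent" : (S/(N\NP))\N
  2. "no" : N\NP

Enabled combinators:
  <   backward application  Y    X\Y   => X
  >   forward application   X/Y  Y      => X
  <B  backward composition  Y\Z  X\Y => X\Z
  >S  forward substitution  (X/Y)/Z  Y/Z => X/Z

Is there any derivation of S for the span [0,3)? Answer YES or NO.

[0,3] S   >
  [0,2] S/(N\NP)   <
    [0,1] "cat" : N
    [1,2] "sent" : (S/(N\NP))\N
  [2,3] "no" : N\NP

YES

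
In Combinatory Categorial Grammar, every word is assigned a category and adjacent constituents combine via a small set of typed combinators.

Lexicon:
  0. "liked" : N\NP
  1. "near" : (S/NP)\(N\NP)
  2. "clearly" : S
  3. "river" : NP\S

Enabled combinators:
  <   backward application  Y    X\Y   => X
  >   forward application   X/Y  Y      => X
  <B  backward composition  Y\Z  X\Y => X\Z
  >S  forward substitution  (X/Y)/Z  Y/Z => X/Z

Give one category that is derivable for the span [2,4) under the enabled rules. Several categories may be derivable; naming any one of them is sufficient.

NP

[0,4] S   >
  [0,2] S/NP   <
    [0,1] "liked" : N\NP
    [1,2] "near" : (S/NP)\(N\NP)
  [2,4] NP   <
    [2,3] "clearly" : S
    [3,4] "river" : NP\S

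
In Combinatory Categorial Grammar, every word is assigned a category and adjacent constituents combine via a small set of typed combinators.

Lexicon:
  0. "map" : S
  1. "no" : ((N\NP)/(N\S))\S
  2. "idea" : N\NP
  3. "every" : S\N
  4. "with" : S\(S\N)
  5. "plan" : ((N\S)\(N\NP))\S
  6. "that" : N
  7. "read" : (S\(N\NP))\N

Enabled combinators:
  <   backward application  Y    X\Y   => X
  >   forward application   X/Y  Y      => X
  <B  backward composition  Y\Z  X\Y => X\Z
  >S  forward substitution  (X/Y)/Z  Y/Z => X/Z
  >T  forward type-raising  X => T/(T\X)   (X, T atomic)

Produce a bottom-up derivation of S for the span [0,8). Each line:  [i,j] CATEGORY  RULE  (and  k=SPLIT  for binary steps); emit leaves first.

[0,8] S   <
  [0,6] N\NP   >
    [0,2] (N\NP)/(N\S)   <
      [0,1] "map" : S
      [1,2] "no" : ((N\NP)/(N\S))\S
    [2,6] N\S   <
      [2,3] "idea" : N\NP
      [3,6] (N\S)\(N\NP)   <
        [3,5] S   <
          [3,4] "every" : S\N
          [4,5] "with" : S\(S\N)
        [5,6] "plan" : ((N\S)\(N\NP))\S
  [6,8] S\(N\NP)   <
    [6,7] "that" : N
    [7,8] "read" : (S\(N\NP))\N

[0,1] S  lex  "map"
[1,2] ((N\NP)/(N\S))\S  lex  "no"
[0,2] (N\NP)/(N\S)  <  k=1
[2,3] N\NP  lex  "idea"
[3,4] S\N  lex  "every"
[4,5] S\(S\N)  lex  "with"
[3,5] S  <  k=4
[5,6] ((N\S)\(N\NP))\S  lex  "plan"
[3,6] (N\S)\(N\NP)  <  k=5
[2,6] N\S  <  k=3
[0,6] N\NP  >  k=2
[6,7] N  lex  "that"
[7,8] (S\(N\NP))\N  lex  "read"
[6,8] S\(N\NP)  <  k=7
[0,8] S  <  k=6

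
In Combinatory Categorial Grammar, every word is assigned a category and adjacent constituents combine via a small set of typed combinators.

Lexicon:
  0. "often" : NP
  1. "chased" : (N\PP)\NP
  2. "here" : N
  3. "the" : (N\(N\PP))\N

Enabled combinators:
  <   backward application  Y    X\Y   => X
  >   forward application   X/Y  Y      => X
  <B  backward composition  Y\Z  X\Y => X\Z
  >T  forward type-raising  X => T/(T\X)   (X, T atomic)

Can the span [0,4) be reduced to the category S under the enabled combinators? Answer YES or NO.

NO

NP (N\PP)\NP N (N\(N\PP))\N
CKY chart[0,4] = {N, N/(N\N), NP/(NP\N), PP/(PP\N), S/(S\N)}; S ∉ chart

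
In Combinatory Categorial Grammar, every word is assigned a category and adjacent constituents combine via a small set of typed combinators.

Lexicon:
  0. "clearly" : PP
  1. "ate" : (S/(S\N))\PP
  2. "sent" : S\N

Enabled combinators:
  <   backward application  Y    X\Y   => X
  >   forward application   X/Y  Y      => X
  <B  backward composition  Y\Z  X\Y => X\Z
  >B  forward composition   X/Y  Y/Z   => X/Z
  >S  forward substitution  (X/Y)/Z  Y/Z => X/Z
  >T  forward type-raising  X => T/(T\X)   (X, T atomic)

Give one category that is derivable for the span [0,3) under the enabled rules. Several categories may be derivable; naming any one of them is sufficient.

S

[0,3] S   >
  [0,2] S/(S\N)   <
    [0,1] "clearly" : PP
    [1,2] "ate" : (S/(S\N))\PP
  [2,3] "sent" : S\N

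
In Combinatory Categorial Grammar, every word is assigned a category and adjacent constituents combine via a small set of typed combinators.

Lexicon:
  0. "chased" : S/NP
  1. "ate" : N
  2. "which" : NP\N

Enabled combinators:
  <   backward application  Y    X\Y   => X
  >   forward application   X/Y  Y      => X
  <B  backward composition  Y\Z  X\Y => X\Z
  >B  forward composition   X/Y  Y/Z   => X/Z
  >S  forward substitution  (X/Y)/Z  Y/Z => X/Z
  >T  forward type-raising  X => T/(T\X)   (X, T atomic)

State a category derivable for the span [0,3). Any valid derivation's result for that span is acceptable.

[0,3] S   >
  [0,1] "chased" : S/NP
  [1,3] NP   >
    [1,2] NP/(NP\N)   >T
      [1,2] "ate" : N
    [2,3] "which" : NP\N

S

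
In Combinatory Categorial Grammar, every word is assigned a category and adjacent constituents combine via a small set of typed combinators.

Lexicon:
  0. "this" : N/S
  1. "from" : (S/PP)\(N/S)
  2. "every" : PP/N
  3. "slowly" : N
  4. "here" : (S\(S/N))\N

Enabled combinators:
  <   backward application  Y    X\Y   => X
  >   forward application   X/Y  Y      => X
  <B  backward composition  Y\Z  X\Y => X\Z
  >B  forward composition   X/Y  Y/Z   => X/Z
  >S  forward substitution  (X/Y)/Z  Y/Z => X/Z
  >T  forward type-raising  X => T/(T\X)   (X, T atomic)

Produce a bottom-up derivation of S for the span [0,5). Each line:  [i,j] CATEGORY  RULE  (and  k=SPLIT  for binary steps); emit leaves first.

[0,1] N/S  lex  "this"
[1,2] (S/PP)\(N/S)  lex  "from"
[0,2] S/PP  <  k=1
[2,3] PP/N  lex  "every"
[0,3] S/N  >B  k=2
[3,4] N  lex  "slowly"
[4,5] (S\(S/N))\N  lex  "here"
[3,5] S\(S/N)  <  k=4
[0,5] S  <  k=3

[0,5] S   <
  [0,3] S/N   >B
    [0,2] S/PP   <
      [0,1] "this" : N/S
      [1,2] "from" : (S/PP)\(N/S)
    [2,3] "every" : PP/N
  [3,5] S\(S/N)   <
    [3,4] "slowly" : N
    [4,5] "here" : (S\(S/N))\N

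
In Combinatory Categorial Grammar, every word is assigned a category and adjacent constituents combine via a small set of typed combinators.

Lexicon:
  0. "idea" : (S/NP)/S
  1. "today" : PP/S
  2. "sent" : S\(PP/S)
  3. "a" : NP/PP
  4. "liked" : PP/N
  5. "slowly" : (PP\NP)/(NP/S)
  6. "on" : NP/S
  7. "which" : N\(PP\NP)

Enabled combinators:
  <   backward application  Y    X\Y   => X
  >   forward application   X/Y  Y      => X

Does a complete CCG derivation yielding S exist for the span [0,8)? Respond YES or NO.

[0,8] S   >
  [0,3] S/NP   >
    [0,1] "idea" : (S/NP)/S
    [1,3] S   <
      [1,2] "today" : PP/S
      [2,3] "sent" : S\(PP/S)
  [3,8] NP   >
    [3,4] "a" : NP/PP
    [4,8] PP   >
      [4,5] "liked" : PP/N
      [5,8] N   <
        [5,7] PP\NP   >
          [5,6] "slowly" : (PP\NP)/(NP/S)
          [6,7] "on" : NP/S
        [7,8] "which" : N\(PP\NP)

YES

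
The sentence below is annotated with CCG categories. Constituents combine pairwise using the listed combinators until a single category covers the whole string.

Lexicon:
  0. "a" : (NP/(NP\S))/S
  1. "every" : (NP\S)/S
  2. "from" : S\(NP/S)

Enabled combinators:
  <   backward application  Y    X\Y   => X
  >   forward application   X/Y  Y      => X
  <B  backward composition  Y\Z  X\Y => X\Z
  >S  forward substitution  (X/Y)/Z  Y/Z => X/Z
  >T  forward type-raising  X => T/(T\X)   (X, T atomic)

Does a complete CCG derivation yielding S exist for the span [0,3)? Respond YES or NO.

[0,3] S   <
  [0,2] NP/S   >S
    [0,1] "a" : (NP/(NP\S))/S
    [1,2] "every" : (NP\S)/S
  [2,3] "from" : S\(NP/S)

YES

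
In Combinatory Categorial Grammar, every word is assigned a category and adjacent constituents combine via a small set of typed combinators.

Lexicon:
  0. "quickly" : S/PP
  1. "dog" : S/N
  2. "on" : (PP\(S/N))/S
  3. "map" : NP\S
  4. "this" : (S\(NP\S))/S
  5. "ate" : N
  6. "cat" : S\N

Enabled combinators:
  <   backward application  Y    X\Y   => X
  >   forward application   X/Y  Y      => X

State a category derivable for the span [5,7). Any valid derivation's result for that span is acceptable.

[0,7] S   >
  [0,1] "quickly" : S/PP
  [1,7] PP   <
    [1,2] "dog" : S/N
    [2,7] PP\(S/N)   >
      [2,3] "on" : (PP\(S/N))/S
      [3,7] S   <
        [3,4] "map" : NP\S
        [4,7] S\(NP\S)   >
          [4,5] "this" : (S\(NP\S))/S
          [5,7] S   <
            [5,6] "ate" : N
            [6,7] "cat" : S\N

S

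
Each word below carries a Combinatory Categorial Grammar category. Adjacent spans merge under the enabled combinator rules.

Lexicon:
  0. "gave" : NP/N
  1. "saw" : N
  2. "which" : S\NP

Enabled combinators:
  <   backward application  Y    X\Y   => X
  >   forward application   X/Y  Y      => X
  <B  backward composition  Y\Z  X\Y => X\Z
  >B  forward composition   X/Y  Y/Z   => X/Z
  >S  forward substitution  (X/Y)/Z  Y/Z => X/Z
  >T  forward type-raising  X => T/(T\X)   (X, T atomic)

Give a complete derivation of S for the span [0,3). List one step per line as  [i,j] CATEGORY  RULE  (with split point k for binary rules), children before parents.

[0,3] S   <
  [0,2] NP   >
    [0,1] "gave" : NP/N
    [1,2] "saw" : N
  [2,3] "which" : S\NP

[0,1] NP/N  lex  "gave"
[1,2] N  lex  "saw"
[0,2] NP  >  k=1
[2,3] S\NP  lex  "which"
[0,3] S  <  k=2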